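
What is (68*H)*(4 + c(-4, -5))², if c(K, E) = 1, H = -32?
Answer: -54400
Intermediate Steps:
(68*H)*(4 + c(-4, -5))² = (68*(-32))*(4 + 1)² = -2176*5² = -2176*25 = -54400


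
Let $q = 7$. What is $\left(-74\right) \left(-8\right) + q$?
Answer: $599$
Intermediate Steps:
$\left(-74\right) \left(-8\right) + q = \left(-74\right) \left(-8\right) + 7 = 592 + 7 = 599$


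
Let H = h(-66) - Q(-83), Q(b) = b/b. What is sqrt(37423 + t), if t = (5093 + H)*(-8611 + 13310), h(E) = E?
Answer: sqrt(23654597) ≈ 4863.6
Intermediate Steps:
Q(b) = 1
H = -67 (H = -66 - 1*1 = -66 - 1 = -67)
t = 23617174 (t = (5093 - 67)*(-8611 + 13310) = 5026*4699 = 23617174)
sqrt(37423 + t) = sqrt(37423 + 23617174) = sqrt(23654597)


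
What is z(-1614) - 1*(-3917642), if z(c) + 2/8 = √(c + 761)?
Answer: 15670567/4 + I*√853 ≈ 3.9176e+6 + 29.206*I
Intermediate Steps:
z(c) = -¼ + √(761 + c) (z(c) = -¼ + √(c + 761) = -¼ + √(761 + c))
z(-1614) - 1*(-3917642) = (-¼ + √(761 - 1614)) - 1*(-3917642) = (-¼ + √(-853)) + 3917642 = (-¼ + I*√853) + 3917642 = 15670567/4 + I*√853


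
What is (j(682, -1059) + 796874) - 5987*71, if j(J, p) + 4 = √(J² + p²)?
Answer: 371793 + √1586605 ≈ 3.7305e+5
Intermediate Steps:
j(J, p) = -4 + √(J² + p²)
(j(682, -1059) + 796874) - 5987*71 = ((-4 + √(682² + (-1059)²)) + 796874) - 5987*71 = ((-4 + √(465124 + 1121481)) + 796874) - 425077 = ((-4 + √1586605) + 796874) - 425077 = (796870 + √1586605) - 425077 = 371793 + √1586605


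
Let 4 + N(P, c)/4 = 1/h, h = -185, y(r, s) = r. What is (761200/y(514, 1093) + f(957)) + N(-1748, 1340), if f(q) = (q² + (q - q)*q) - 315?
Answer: 43598713282/47545 ≈ 9.1700e+5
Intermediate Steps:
N(P, c) = -2964/185 (N(P, c) = -16 + 4/(-185) = -16 + 4*(-1/185) = -16 - 4/185 = -2964/185)
f(q) = -315 + q² (f(q) = (q² + 0*q) - 315 = (q² + 0) - 315 = q² - 315 = -315 + q²)
(761200/y(514, 1093) + f(957)) + N(-1748, 1340) = (761200/514 + (-315 + 957²)) - 2964/185 = (761200*(1/514) + (-315 + 915849)) - 2964/185 = (380600/257 + 915534) - 2964/185 = 235672838/257 - 2964/185 = 43598713282/47545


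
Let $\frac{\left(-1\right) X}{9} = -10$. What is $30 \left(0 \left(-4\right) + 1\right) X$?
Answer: $2700$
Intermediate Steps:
$X = 90$ ($X = \left(-9\right) \left(-10\right) = 90$)
$30 \left(0 \left(-4\right) + 1\right) X = 30 \left(0 \left(-4\right) + 1\right) 90 = 30 \left(0 + 1\right) 90 = 30 \cdot 1 \cdot 90 = 30 \cdot 90 = 2700$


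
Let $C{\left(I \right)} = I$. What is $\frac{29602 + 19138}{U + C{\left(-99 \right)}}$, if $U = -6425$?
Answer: $- \frac{12185}{1631} \approx -7.4709$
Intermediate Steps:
$\frac{29602 + 19138}{U + C{\left(-99 \right)}} = \frac{29602 + 19138}{-6425 - 99} = \frac{48740}{-6524} = 48740 \left(- \frac{1}{6524}\right) = - \frac{12185}{1631}$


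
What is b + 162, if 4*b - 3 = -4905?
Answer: -2127/2 ≈ -1063.5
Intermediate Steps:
b = -2451/2 (b = ¾ + (¼)*(-4905) = ¾ - 4905/4 = -2451/2 ≈ -1225.5)
b + 162 = -2451/2 + 162 = -2127/2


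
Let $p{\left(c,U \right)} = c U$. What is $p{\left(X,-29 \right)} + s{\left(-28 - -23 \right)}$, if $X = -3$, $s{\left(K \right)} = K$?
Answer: $82$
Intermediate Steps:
$p{\left(c,U \right)} = U c$
$p{\left(X,-29 \right)} + s{\left(-28 - -23 \right)} = \left(-29\right) \left(-3\right) - 5 = 87 + \left(-28 + 23\right) = 87 - 5 = 82$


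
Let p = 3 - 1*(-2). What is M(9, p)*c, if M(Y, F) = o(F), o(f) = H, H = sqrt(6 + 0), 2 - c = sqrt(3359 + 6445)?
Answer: 2*sqrt(6)*(1 - sqrt(2451)) ≈ -237.64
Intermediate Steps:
c = 2 - 2*sqrt(2451) (c = 2 - sqrt(3359 + 6445) = 2 - sqrt(9804) = 2 - 2*sqrt(2451) ≈ -97.015)
p = 5 (p = 3 + 2 = 5)
H = sqrt(6) ≈ 2.4495
o(f) = sqrt(6)
M(Y, F) = sqrt(6)
M(9, p)*c = sqrt(6)*(2 - 2*sqrt(2451))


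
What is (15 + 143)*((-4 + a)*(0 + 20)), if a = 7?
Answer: 9480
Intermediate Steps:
(15 + 143)*((-4 + a)*(0 + 20)) = (15 + 143)*((-4 + 7)*(0 + 20)) = 158*(3*20) = 158*60 = 9480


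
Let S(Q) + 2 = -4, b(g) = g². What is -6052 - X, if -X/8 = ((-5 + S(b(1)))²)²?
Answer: 111076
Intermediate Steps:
S(Q) = -6 (S(Q) = -2 - 4 = -6)
X = -117128 (X = -8*(-5 - 6)⁴ = -8*((-11)²)² = -8*121² = -8*14641 = -117128)
-6052 - X = -6052 - 1*(-117128) = -6052 + 117128 = 111076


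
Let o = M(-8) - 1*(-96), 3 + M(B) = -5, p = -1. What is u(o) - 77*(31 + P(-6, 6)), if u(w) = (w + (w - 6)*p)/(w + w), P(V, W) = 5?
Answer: -243933/88 ≈ -2772.0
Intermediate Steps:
M(B) = -8 (M(B) = -3 - 5 = -8)
o = 88 (o = -8 - 1*(-96) = -8 + 96 = 88)
u(w) = 3/w (u(w) = (w + (w - 6)*(-1))/(w + w) = (w + (-6 + w)*(-1))/((2*w)) = (w + (6 - w))*(1/(2*w)) = 6*(1/(2*w)) = 3/w)
u(o) - 77*(31 + P(-6, 6)) = 3/88 - 77*(31 + 5) = 3*(1/88) - 77*36 = 3/88 - 1*2772 = 3/88 - 2772 = -243933/88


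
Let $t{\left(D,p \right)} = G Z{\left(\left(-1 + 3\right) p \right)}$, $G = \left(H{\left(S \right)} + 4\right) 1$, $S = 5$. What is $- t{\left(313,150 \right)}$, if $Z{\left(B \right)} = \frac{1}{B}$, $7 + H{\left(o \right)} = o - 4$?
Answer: $\frac{1}{150} \approx 0.0066667$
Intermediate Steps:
$H{\left(o \right)} = -11 + o$ ($H{\left(o \right)} = -7 + \left(o - 4\right) = -7 + \left(-4 + o\right) = -11 + o$)
$G = -2$ ($G = \left(\left(-11 + 5\right) + 4\right) 1 = \left(-6 + 4\right) 1 = \left(-2\right) 1 = -2$)
$t{\left(D,p \right)} = - \frac{1}{p}$ ($t{\left(D,p \right)} = - \frac{2}{\left(-1 + 3\right) p} = - \frac{2}{2 p} = - 2 \frac{1}{2 p} = - \frac{1}{p}$)
$- t{\left(313,150 \right)} = - \frac{-1}{150} = \left(-1\right) \left(- \frac{1}{150}\right) = \frac{1}{150}$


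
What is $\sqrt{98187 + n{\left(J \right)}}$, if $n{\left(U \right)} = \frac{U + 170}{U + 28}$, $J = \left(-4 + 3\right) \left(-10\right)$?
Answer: $\frac{\sqrt{35447217}}{19} \approx 313.36$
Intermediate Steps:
$J = 10$ ($J = \left(-1\right) \left(-10\right) = 10$)
$n{\left(U \right)} = \frac{170 + U}{28 + U}$
$\sqrt{98187 + n{\left(J \right)}} = \sqrt{98187 + \frac{170 + 10}{28 + 10}} = \sqrt{98187 + \frac{1}{38} \cdot 180} = \sqrt{98187 + \frac{90}{19}} = \sqrt{\frac{1865643}{19}} = \frac{\sqrt{35447217}}{19}$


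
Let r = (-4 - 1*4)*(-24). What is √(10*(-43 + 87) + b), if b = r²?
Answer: 2*√9326 ≈ 193.14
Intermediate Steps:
r = 192 (r = (-4 - 4)*(-24) = -8*(-24) = 192)
b = 36864 (b = 192² = 36864)
√(10*(-43 + 87) + b) = √(10*(-43 + 87) + 36864) = √(10*44 + 36864) = √(440 + 36864) = √37304 = 2*√9326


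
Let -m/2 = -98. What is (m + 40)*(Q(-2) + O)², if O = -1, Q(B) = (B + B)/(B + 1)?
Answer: 2124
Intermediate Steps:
m = 196 (m = -2*(-98) = 196)
Q(B) = 2*B/(1 + B) (Q(B) = (2*B)/(1 + B) = 2*B/(1 + B))
(m + 40)*(Q(-2) + O)² = (196 + 40)*(2*(-2)/(1 - 2) - 1)² = 236*(2*(-2)/(-1) - 1)² = 236*(2*(-2)*(-1) - 1)² = 236*(4 - 1)² = 236*3² = 236*9 = 2124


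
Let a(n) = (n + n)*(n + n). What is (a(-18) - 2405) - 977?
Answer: -2086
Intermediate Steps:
a(n) = 4*n² (a(n) = (2*n)*(2*n) = 4*n²)
(a(-18) - 2405) - 977 = (4*(-18)² - 2405) - 977 = (4*324 - 2405) - 977 = (1296 - 2405) - 977 = -1109 - 977 = -2086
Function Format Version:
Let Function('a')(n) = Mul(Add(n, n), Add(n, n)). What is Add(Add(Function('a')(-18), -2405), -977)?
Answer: -2086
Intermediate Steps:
Function('a')(n) = Mul(4, Pow(n, 2)) (Function('a')(n) = Mul(Mul(2, n), Mul(2, n)) = Mul(4, Pow(n, 2)))
Add(Add(Function('a')(-18), -2405), -977) = Add(Add(Mul(4, Pow(-18, 2)), -2405), -977) = Add(Add(Mul(4, 324), -2405), -977) = Add(Add(1296, -2405), -977) = Add(-1109, -977) = -2086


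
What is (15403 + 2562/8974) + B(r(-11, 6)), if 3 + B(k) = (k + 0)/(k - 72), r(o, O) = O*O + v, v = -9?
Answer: 49355992/3205 ≈ 15400.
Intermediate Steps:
r(o, O) = -9 + O² (r(o, O) = O*O - 9 = O² - 9 = -9 + O²)
B(k) = -3 + k/(-72 + k) (B(k) = -3 + (k + 0)/(k - 72) = -3 + k/(-72 + k))
(15403 + 2562/8974) + B(r(-11, 6)) = (15403 + 2562/8974) + 2*(108 - (-9 + 6²))/(-72 + (-9 + 6²)) = (15403 + 2562*(1/8974)) + 2*(108 - (-9 + 36))/(-72 + (-9 + 36)) = (15403 + 183/641) + 2*(108 - 1*27)/(-72 + 27) = 9873506/641 + 2*(108 - 27)/(-45) = 9873506/641 + 2*(-1/45)*81 = 9873506/641 - 18/5 = 49355992/3205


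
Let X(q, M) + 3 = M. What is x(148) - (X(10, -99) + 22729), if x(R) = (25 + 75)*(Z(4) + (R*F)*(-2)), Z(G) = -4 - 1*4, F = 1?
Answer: -53027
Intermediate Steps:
X(q, M) = -3 + M
Z(G) = -8 (Z(G) = -4 - 4 = -8)
x(R) = -800 - 200*R (x(R) = (25 + 75)*(-8 + (R*1)*(-2)) = 100*(-8 + R*(-2)) = 100*(-8 - 2*R) = -800 - 200*R)
x(148) - (X(10, -99) + 22729) = (-800 - 200*148) - ((-3 - 99) + 22729) = (-800 - 29600) - (-102 + 22729) = -30400 - 1*22627 = -30400 - 22627 = -53027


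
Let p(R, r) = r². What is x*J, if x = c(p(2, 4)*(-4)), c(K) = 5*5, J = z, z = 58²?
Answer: 84100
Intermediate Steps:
z = 3364
J = 3364
c(K) = 25
x = 25
x*J = 25*3364 = 84100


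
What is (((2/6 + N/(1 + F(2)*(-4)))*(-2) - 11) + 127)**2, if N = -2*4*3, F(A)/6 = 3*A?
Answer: 2433843556/184041 ≈ 13224.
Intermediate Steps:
F(A) = 18*A (F(A) = 6*(3*A) = 18*A)
N = -24 (N = -8*3 = -24)
(((2/6 + N/(1 + F(2)*(-4)))*(-2) - 11) + 127)**2 = (((2/6 - 24/(1 + (18*2)*(-4)))*(-2) - 11) + 127)**2 = (((2*(1/6) - 24/(1 + 36*(-4)))*(-2) - 11) + 127)**2 = (((1/3 - 24/(1 - 144))*(-2) - 11) + 127)**2 = (((1/3 - 24/(-143))*(-2) - 11) + 127)**2 = (((1/3 - 24*(-1/143))*(-2) - 11) + 127)**2 = (((1/3 + 24/143)*(-2) - 11) + 127)**2 = (((215/429)*(-2) - 11) + 127)**2 = ((-430/429 - 11) + 127)**2 = (-5149/429 + 127)**2 = (49334/429)**2 = 2433843556/184041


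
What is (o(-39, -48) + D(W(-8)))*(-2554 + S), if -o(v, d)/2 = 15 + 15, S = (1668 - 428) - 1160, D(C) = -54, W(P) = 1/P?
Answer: 282036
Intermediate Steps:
S = 80 (S = 1240 - 1160 = 80)
o(v, d) = -60 (o(v, d) = -2*(15 + 15) = -2*30 = -60)
(o(-39, -48) + D(W(-8)))*(-2554 + S) = (-60 - 54)*(-2554 + 80) = -114*(-2474) = 282036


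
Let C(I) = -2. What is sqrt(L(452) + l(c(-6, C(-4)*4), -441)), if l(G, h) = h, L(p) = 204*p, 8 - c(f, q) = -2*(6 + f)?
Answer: 13*sqrt(543) ≈ 302.93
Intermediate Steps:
c(f, q) = 20 + 2*f (c(f, q) = 8 - (-2)*(6 + f) = 8 - (-12 - 2*f) = 8 + (12 + 2*f) = 20 + 2*f)
sqrt(L(452) + l(c(-6, C(-4)*4), -441)) = sqrt(204*452 - 441) = sqrt(92208 - 441) = sqrt(91767) = 13*sqrt(543)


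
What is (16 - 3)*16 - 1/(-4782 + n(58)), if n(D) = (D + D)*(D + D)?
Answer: 1804191/8674 ≈ 208.00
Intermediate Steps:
n(D) = 4*D² (n(D) = (2*D)*(2*D) = 4*D²)
(16 - 3)*16 - 1/(-4782 + n(58)) = (16 - 3)*16 - 1/(-4782 + 4*58²) = 13*16 - 1/(-4782 + 4*3364) = 208 - 1/(-4782 + 13456) = 208 - 1/8674 = 1804191/8674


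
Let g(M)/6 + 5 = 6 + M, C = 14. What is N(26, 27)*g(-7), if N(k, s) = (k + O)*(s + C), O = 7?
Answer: -48708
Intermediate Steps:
g(M) = 6 + 6*M (g(M) = -30 + 6*(6 + M) = -30 + (36 + 6*M) = 6 + 6*M)
N(k, s) = (7 + k)*(14 + s) (N(k, s) = (k + 7)*(s + 14) = (7 + k)*(14 + s))
N(26, 27)*g(-7) = (98 + 7*27 + 14*26 + 26*27)*(6 + 6*(-7)) = (98 + 189 + 364 + 702)*(6 - 42) = 1353*(-36) = -48708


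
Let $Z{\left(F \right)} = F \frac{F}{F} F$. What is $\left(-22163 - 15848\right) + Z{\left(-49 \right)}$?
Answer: $-35610$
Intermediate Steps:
$Z{\left(F \right)} = F^{2}$ ($Z{\left(F \right)} = F 1 F = F F = F^{2}$)
$\left(-22163 - 15848\right) + Z{\left(-49 \right)} = \left(-22163 - 15848\right) + \left(-49\right)^{2} = \left(-22163 - 15848\right) + 2401 = -38011 + 2401 = -35610$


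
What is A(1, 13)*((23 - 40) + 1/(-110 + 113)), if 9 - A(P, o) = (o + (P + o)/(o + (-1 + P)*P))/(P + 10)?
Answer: -18400/143 ≈ -128.67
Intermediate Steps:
A(P, o) = 9 - (o + (P + o)/(o + P*(-1 + P)))/(10 + P) (A(P, o) = 9 - (o + (P + o)/(o + (-1 + P)*P))/(P + 10) = 9 - (o + (P + o)/(o + P*(-1 + P)))/(10 + P))
A(1, 13)*((23 - 40) + 1/(-110 + 113)) = ((-1*13² - 91*1 + 9*1³ + 81*1² + 89*13 - 1*13*1² + 10*1*13)/(1³ - 10*1 + 9*1² + 10*13 + 1*13))*((23 - 40) + 1/(-110 + 113)) = ((-1*169 - 91 + 9*1 + 81*1 + 1157 - 1*13*1 + 130)/(1 - 10 + 9*1 + 130 + 13))*(-17 + 1/3) = ((-169 - 91 + 9 + 81 + 1157 - 13 + 130)/(1 - 10 + 9 + 130 + 13))*(-17 + ⅓) = (1104/143)*(-50/3) = -18400/143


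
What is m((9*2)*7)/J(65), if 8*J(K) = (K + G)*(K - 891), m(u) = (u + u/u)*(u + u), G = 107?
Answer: -4572/2537 ≈ -1.8021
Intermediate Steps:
m(u) = 2*u*(1 + u) (m(u) = (u + 1)*(2*u) = (1 + u)*(2*u) = 2*u*(1 + u))
J(K) = (-891 + K)*(107 + K)/8 (J(K) = ((K + 107)*(K - 891))/8 = ((107 + K)*(-891 + K))/8 = ((-891 + K)*(107 + K))/8 = (-891 + K)*(107 + K)/8)
m((9*2)*7)/J(65) = (2*((9*2)*7)*(1 + (9*2)*7))/(-95337/8 - 98*65 + (⅛)*65²) = (2*(18*7)*(1 + 18*7))/(-95337/8 - 6370 + (⅛)*4225) = (2*126*(1 + 126))/(-95337/8 - 6370 + 4225/8) = (2*126*127)/(-17759) = 32004*(-1/17759) = -4572/2537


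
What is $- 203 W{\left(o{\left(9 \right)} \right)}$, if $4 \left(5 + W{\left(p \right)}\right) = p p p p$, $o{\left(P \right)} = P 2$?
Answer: $-5326517$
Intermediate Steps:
$o{\left(P \right)} = 2 P$
$W{\left(p \right)} = -5 + \frac{p^{4}}{4}$ ($W{\left(p \right)} = -5 + \frac{p p p p}{4} = -5 + \frac{p p^{2} p}{4} = -5 + \frac{p^{3} p}{4} = -5 + \frac{p^{4}}{4}$)
$- 203 W{\left(o{\left(9 \right)} \right)} = - 203 \left(-5 + \frac{\left(2 \cdot 9\right)^{4}}{4}\right) = - 203 \left(-5 + \frac{18^{4}}{4}\right) = - 203 \left(-5 + \frac{1}{4} \cdot 104976\right) = - 203 \left(-5 + 26244\right) = \left(-203\right) 26239 = -5326517$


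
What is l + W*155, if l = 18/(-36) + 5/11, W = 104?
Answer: 354639/22 ≈ 16120.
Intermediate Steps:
l = -1/22 (l = 18*(-1/36) + 5*(1/11) = -½ + 5/11 = -1/22 ≈ -0.045455)
l + W*155 = -1/22 + 104*155 = -1/22 + 16120 = 354639/22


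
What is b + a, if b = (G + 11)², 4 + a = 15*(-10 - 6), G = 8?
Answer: 117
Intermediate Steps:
a = -244 (a = -4 + 15*(-10 - 6) = -4 + 15*(-16) = -4 - 240 = -244)
b = 361 (b = (8 + 11)² = 19² = 361)
b + a = 361 - 244 = 117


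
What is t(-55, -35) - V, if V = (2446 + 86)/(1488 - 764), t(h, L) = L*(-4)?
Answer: 24707/181 ≈ 136.50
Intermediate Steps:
t(h, L) = -4*L
V = 633/181 (V = 2532/724 = 2532*(1/724) = 633/181 ≈ 3.4972)
t(-55, -35) - V = -4*(-35) - 1*633/181 = 140 - 633/181 = 24707/181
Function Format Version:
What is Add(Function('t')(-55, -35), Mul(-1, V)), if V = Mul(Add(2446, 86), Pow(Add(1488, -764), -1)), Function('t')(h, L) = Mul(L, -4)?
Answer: Rational(24707, 181) ≈ 136.50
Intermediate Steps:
Function('t')(h, L) = Mul(-4, L)
V = Rational(633, 181) (V = Mul(2532, Pow(724, -1)) = Mul(2532, Rational(1, 724)) = Rational(633, 181) ≈ 3.4972)
Add(Function('t')(-55, -35), Mul(-1, V)) = Add(Mul(-4, -35), Mul(-1, Rational(633, 181))) = Add(140, Rational(-633, 181)) = Rational(24707, 181)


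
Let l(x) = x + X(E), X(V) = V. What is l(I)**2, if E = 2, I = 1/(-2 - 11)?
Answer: 625/169 ≈ 3.6982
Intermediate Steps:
I = -1/13 (I = 1/(-13) = -1/13 ≈ -0.076923)
l(x) = 2 + x (l(x) = x + 2 = 2 + x)
l(I)**2 = (2 - 1/13)**2 = (25/13)**2 = 625/169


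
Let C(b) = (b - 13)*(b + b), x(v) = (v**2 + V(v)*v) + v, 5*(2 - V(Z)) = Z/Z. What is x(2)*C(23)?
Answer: 4416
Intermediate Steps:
V(Z) = 9/5 (V(Z) = 2 - Z/(5*Z) = 2 - 1/5*1 = 2 - 1/5 = 9/5)
x(v) = v**2 + 14*v/5 (x(v) = (v**2 + 9*v/5) + v = v**2 + 14*v/5)
C(b) = 2*b*(-13 + b) (C(b) = (-13 + b)*(2*b) = 2*b*(-13 + b))
x(2)*C(23) = ((1/5)*2*(14 + 5*2))*(2*23*(-13 + 23)) = ((1/5)*2*(14 + 10))*(2*23*10) = ((1/5)*2*24)*460 = (48/5)*460 = 4416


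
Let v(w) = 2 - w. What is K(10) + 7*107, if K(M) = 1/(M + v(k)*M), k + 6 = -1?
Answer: 74901/100 ≈ 749.01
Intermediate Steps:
k = -7 (k = -6 - 1 = -7)
K(M) = 1/(10*M) (K(M) = 1/(M + (2 - 1*(-7))*M) = 1/(M + (2 + 7)*M) = 1/(M + 9*M) = 1/(10*M))
K(10) + 7*107 = (⅒)/10 + 7*107 = (⅒)*(⅒) + 749 = 1/100 + 749 = 74901/100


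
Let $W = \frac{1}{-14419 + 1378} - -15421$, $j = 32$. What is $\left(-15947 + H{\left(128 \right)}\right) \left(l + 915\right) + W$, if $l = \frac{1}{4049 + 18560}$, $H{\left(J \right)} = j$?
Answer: $- \frac{186479897182400}{12819303} \approx -1.4547 \cdot 10^{7}$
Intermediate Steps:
$H{\left(J \right)} = 32$
$W = \frac{201105260}{13041}$ ($W = \frac{1}{-13041} + 15421 = - \frac{1}{13041} + 15421 = \frac{201105260}{13041} \approx 15421.0$)
$l = \frac{1}{22609} \approx 4.423 \cdot 10^{-5}$
$\left(-15947 + H{\left(128 \right)}\right) \left(l + 915\right) + W = \left(-15947 + 32\right) \left(\frac{1}{22609} + 915\right) + \frac{201105260}{13041} = \left(-15915\right) \frac{20687236}{22609} + \frac{201105260}{13041} = - \frac{329237360940}{22609} + \frac{201105260}{13041} = - \frac{186479897182400}{12819303}$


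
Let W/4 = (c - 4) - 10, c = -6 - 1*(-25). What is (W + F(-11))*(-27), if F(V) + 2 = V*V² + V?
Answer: 35748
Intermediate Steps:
c = 19 (c = -6 + 25 = 19)
W = 20 (W = 4*((19 - 4) - 10) = 4*(15 - 10) = 4*5 = 20)
F(V) = -2 + V + V³ (F(V) = -2 + (V*V² + V) = -2 + (V³ + V) = -2 + (V + V³) = -2 + V + V³)
(W + F(-11))*(-27) = (20 + (-2 - 11 + (-11)³))*(-27) = (20 + (-2 - 11 - 1331))*(-27) = (20 - 1344)*(-27) = -1324*(-27) = 35748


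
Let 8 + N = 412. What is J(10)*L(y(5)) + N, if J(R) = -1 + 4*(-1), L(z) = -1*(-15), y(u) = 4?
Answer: 329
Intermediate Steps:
N = 404 (N = -8 + 412 = 404)
L(z) = 15
J(R) = -5 (J(R) = -1 - 4 = -5)
J(10)*L(y(5)) + N = -5*15 + 404 = -75 + 404 = 329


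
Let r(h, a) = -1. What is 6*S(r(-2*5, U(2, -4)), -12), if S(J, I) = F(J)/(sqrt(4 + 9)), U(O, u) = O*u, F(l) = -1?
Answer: -6*sqrt(13)/13 ≈ -1.6641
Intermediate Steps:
S(J, I) = -sqrt(13)/13 (S(J, I) = -1/(sqrt(4 + 9)) = -1/(sqrt(13)) = -sqrt(13)/13)
6*S(r(-2*5, U(2, -4)), -12) = 6*(-sqrt(13)/13) = -6*sqrt(13)/13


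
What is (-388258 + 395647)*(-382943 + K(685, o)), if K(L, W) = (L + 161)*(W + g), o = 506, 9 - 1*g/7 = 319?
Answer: -13231386243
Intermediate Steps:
g = -2170 (g = 63 - 7*319 = 63 - 2233 = -2170)
K(L, W) = (-2170 + W)*(161 + L) (K(L, W) = (L + 161)*(W - 2170) = (161 + L)*(-2170 + W) = (-2170 + W)*(161 + L))
(-388258 + 395647)*(-382943 + K(685, o)) = (-388258 + 395647)*(-382943 + (-349370 - 2170*685 + 161*506 + 685*506)) = 7389*(-382943 + (-349370 - 1486450 + 81466 + 346610)) = 7389*(-382943 - 1407744) = 7389*(-1790687) = -13231386243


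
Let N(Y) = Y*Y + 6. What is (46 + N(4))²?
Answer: 4624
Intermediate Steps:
N(Y) = 6 + Y² (N(Y) = Y² + 6 = 6 + Y²)
(46 + N(4))² = (46 + (6 + 4²))² = (46 + (6 + 16))² = (46 + 22)² = 68² = 4624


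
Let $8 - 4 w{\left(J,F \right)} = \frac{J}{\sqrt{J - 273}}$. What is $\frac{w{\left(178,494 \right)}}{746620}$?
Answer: $\frac{1}{373310} + \frac{89 i \sqrt{95}}{141857800} \approx 2.6787 \cdot 10^{-6} + 6.115 \cdot 10^{-6} i$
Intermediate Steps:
$w{\left(J,F \right)} = 2 - \frac{J}{4 \sqrt{-273 + J}}$ ($w{\left(J,F \right)} = 2 - \frac{J \frac{1}{\sqrt{J - 273}}}{4} = 2 - \frac{J \frac{1}{\sqrt{-273 + J}}}{4} = 2 - \frac{J}{4 \sqrt{-273 + J}}$)
$\frac{w{\left(178,494 \right)}}{746620} = \frac{2 - \frac{89}{2 \sqrt{-273 + 178}}}{746620} = \left(2 - \frac{89}{2 i \sqrt{95}}\right) \frac{1}{746620} = \left(2 - \frac{89 \left(- \frac{i \sqrt{95}}{95}\right)}{2}\right) \frac{1}{746620} = \left(2 + \frac{89 i \sqrt{95}}{190}\right) \frac{1}{746620} = \frac{1}{373310} + \frac{89 i \sqrt{95}}{141857800}$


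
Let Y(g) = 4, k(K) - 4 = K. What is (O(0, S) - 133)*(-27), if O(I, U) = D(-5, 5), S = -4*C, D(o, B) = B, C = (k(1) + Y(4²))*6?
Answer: 3456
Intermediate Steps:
k(K) = 4 + K
C = 54 (C = ((4 + 1) + 4)*6 = (5 + 4)*6 = 9*6 = 54)
S = -216 (S = -4*54 = -216)
O(I, U) = 5
(O(0, S) - 133)*(-27) = (5 - 133)*(-27) = -128*(-27) = 3456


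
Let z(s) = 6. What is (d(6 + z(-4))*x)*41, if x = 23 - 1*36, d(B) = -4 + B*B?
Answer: -74620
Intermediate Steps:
d(B) = -4 + B²
x = -13 (x = 23 - 36 = -13)
(d(6 + z(-4))*x)*41 = ((-4 + (6 + 6)²)*(-13))*41 = ((-4 + 12²)*(-13))*41 = ((-4 + 144)*(-13))*41 = (140*(-13))*41 = -1820*41 = -74620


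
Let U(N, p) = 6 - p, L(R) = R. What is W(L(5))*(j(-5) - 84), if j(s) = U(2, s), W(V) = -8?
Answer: 584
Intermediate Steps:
j(s) = 6 - s
W(L(5))*(j(-5) - 84) = -8*((6 - 1*(-5)) - 84) = -8*((6 + 5) - 84) = -8*(11 - 84) = -8*(-73) = 584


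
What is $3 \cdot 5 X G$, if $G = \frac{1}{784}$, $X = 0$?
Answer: $0$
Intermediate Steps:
$G = \frac{1}{784} \approx 0.0012755$
$3 \cdot 5 X G = 3 \cdot 5 \cdot 0 \cdot \frac{1}{784} = 15 \cdot 0 \cdot \frac{1}{784} = 0 \cdot \frac{1}{784} = 0$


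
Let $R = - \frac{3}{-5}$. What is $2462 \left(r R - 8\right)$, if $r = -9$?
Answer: $- \frac{164954}{5} \approx -32991.0$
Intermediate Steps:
$R = \frac{3}{5}$ ($R = \left(-3\right) \left(- \frac{1}{5}\right) = \frac{3}{5} \approx 0.6$)
$2462 \left(r R - 8\right) = 2462 \left(\left(-9\right) \frac{3}{5} - 8\right) = 2462 \left(- \frac{27}{5} - 8\right) = 2462 \left(- \frac{67}{5}\right) = - \frac{164954}{5}$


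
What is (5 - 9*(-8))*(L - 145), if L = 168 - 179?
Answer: -12012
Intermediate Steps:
L = -11
(5 - 9*(-8))*(L - 145) = (5 - 9*(-8))*(-11 - 145) = (5 + 72)*(-156) = 77*(-156) = -12012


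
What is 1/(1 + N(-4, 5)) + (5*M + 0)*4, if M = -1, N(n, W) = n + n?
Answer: -141/7 ≈ -20.143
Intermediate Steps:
N(n, W) = 2*n
1/(1 + N(-4, 5)) + (5*M + 0)*4 = 1/(1 + 2*(-4)) + (5*(-1) + 0)*4 = 1/(1 - 8) + (-5 + 0)*4 = 1/(-7) - 5*4 = -⅐ - 20 = -141/7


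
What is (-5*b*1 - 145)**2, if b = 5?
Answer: 28900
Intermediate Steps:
(-5*b*1 - 145)**2 = (-5*5*1 - 145)**2 = (-25*1 - 145)**2 = (-25 - 145)**2 = (-170)**2 = 28900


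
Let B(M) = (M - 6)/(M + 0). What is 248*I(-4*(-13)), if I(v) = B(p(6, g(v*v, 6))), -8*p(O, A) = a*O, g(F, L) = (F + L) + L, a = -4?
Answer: -248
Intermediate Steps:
g(F, L) = F + 2*L
p(O, A) = O/2 (p(O, A) = -(-1)*O/2 = O/2)
B(M) = (-6 + M)/M
I(v) = -1 (I(v) = (-6 + (½)*6)/(((½)*6)) = (-6 + 3)/3 = (⅓)*(-3) = -1)
248*I(-4*(-13)) = 248*(-1) = -248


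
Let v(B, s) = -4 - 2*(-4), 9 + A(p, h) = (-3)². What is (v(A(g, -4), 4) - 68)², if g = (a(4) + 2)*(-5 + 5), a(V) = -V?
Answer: 4096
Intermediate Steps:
g = 0 (g = (-1*4 + 2)*(-5 + 5) = (-4 + 2)*0 = -2*0 = 0)
A(p, h) = 0 (A(p, h) = -9 + (-3)² = -9 + 9 = 0)
v(B, s) = 4 (v(B, s) = -4 + 8 = 4)
(v(A(g, -4), 4) - 68)² = (4 - 68)² = (-64)² = 4096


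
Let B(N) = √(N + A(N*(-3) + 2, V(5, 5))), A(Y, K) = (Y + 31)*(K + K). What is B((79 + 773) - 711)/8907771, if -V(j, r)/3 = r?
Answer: √11841/8907771 ≈ 1.2216e-5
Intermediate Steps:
V(j, r) = -3*r
A(Y, K) = 2*K*(31 + Y) (A(Y, K) = (31 + Y)*(2*K) = 2*K*(31 + Y))
B(N) = √(-990 + 91*N) (B(N) = √(N + 2*(-3*5)*(31 + (N*(-3) + 2))) = √(N + 2*(-15)*(31 + (-3*N + 2))) = √(N + 2*(-15)*(31 + (2 - 3*N))) = √(N + 2*(-15)*(33 - 3*N)) = √(N + (-990 + 90*N)) = √(-990 + 91*N))
B((79 + 773) - 711)/8907771 = √(-990 + 91*((79 + 773) - 711))/8907771 = √(-990 + 91*(852 - 711))*(1/8907771) = √(-990 + 91*141)*(1/8907771) = √(-990 + 12831)*(1/8907771) = √11841*(1/8907771) = √11841/8907771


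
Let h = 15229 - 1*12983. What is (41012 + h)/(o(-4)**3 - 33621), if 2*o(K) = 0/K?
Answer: -43258/33621 ≈ -1.2866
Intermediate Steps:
o(K) = 0 (o(K) = (0/K)/2 = (1/2)*0 = 0)
h = 2246 (h = 15229 - 12983 = 2246)
(41012 + h)/(o(-4)**3 - 33621) = (41012 + 2246)/(0**3 - 33621) = 43258/(0 - 33621) = 43258/(-33621) = 43258*(-1/33621) = -43258/33621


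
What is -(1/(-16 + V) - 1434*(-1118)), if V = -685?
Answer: -1123851611/701 ≈ -1.6032e+6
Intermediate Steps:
-(1/(-16 + V) - 1434*(-1118)) = -(1/(-16 - 685) - 1434*(-1118)) = -(1/(-701) + 1603212) = -(-1/701 + 1603212) = -1*1123851611/701 = -1123851611/701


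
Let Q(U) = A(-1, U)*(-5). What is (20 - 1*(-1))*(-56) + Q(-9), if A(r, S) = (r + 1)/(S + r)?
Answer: -1176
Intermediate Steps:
A(r, S) = (1 + r)/(S + r)
Q(U) = 0 (Q(U) = ((1 - 1)/(U - 1))*(-5) = (0/(-1 + U))*(-5) = 0*(-5) = 0)
(20 - 1*(-1))*(-56) + Q(-9) = (20 - 1*(-1))*(-56) + 0 = (20 + 1)*(-56) + 0 = 21*(-56) + 0 = -1176 + 0 = -1176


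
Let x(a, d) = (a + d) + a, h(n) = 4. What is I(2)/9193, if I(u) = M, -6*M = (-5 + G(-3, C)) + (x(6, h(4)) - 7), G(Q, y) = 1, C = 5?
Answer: -5/55158 ≈ -9.0649e-5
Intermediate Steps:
x(a, d) = d + 2*a
M = -⅚ (M = -((-5 + 1) + ((4 + 2*6) - 7))/6 = -(-4 + ((4 + 12) - 7))/6 = -(-4 + (16 - 7))/6 = -(-4 + 9)/6 = -⅙*5 = -⅚ ≈ -0.83333)
I(u) = -⅚
I(2)/9193 = -⅚/9193 = -⅚*1/9193 = -5/55158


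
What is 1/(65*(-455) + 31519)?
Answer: 1/1944 ≈ 0.00051440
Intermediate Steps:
1/(65*(-455) + 31519) = 1/(-29575 + 31519) = 1/1944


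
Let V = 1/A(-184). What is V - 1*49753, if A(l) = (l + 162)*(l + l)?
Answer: -402800287/8096 ≈ -49753.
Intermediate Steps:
A(l) = 2*l*(162 + l) (A(l) = (162 + l)*(2*l) = 2*l*(162 + l))
V = 1/8096 (V = 1/(2*(-184)*(162 - 184)) = 1/(2*(-184)*(-22)) = 1/8096 ≈ 0.00012352)
V - 1*49753 = 1/8096 - 1*49753 = 1/8096 - 49753 = -402800287/8096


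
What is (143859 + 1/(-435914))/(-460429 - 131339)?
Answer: -62710152125/257959955952 ≈ -0.24310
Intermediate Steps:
(143859 + 1/(-435914))/(-460429 - 131339) = (143859 - 1/435914)/(-591768) = (62710152125/435914)*(-1/591768) = -62710152125/257959955952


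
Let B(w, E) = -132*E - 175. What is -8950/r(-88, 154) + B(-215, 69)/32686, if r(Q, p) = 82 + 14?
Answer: -73357717/784464 ≈ -93.513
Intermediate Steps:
r(Q, p) = 96
B(w, E) = -175 - 132*E
-8950/r(-88, 154) + B(-215, 69)/32686 = -8950/96 + (-175 - 132*69)/32686 = -8950*1/96 + (-175 - 9108)*(1/32686) = -4475/48 - 9283*1/32686 = -4475/48 - 9283/32686 = -73357717/784464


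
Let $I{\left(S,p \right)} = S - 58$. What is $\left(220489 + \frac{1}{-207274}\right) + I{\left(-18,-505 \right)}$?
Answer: $\frac{45685884161}{207274} \approx 2.2041 \cdot 10^{5}$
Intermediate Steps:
$I{\left(S,p \right)} = -58 + S$
$\left(220489 + \frac{1}{-207274}\right) + I{\left(-18,-505 \right)} = \left(220489 + \frac{1}{-207274}\right) - 76 = \left(220489 - \frac{1}{207274}\right) - 76 = \frac{45701636985}{207274} - 76 = \frac{45685884161}{207274}$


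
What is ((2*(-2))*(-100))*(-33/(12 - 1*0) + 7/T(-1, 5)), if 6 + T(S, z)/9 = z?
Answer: -12700/9 ≈ -1411.1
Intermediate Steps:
T(S, z) = -54 + 9*z
((2*(-2))*(-100))*(-33/(12 - 1*0) + 7/T(-1, 5)) = ((2*(-2))*(-100))*(-33/(12 - 1*0) + 7/(-54 + 9*5)) = (-4*(-100))*(-33/(12 + 0) + 7/(-54 + 45)) = 400*(-33/12 + 7/(-9)) = 400*(-33*1/12 + 7*(-⅑)) = 400*(-11/4 - 7/9) = 400*(-127/36) = -12700/9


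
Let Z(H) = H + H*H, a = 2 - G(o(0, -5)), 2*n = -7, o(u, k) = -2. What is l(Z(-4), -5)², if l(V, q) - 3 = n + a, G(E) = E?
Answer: 49/4 ≈ 12.250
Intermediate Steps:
n = -7/2 (n = (½)*(-7) = -7/2 ≈ -3.5000)
a = 4 (a = 2 - 1*(-2) = 2 + 2 = 4)
Z(H) = H + H²
l(V, q) = 7/2 (l(V, q) = 3 + (-7/2 + 4) = 3 + ½ = 7/2)
l(Z(-4), -5)² = (7/2)² = 49/4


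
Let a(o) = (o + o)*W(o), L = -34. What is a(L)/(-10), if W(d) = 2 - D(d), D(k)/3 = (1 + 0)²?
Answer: -34/5 ≈ -6.8000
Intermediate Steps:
D(k) = 3 (D(k) = 3*(1 + 0)² = 3*1² = 3*1 = 3)
W(d) = -1 (W(d) = 2 - 1*3 = 2 - 3 = -1)
a(o) = -2*o (a(o) = (o + o)*(-1) = (2*o)*(-1) = -2*o)
a(L)/(-10) = -2*(-34)/(-10) = 68*(-⅒) = -34/5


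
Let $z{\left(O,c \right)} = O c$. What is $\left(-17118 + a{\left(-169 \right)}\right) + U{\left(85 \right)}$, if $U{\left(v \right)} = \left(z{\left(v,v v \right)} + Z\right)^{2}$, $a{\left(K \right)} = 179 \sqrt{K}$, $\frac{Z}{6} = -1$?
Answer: $377142129043 + 2327 i \approx 3.7714 \cdot 10^{11} + 2327.0 i$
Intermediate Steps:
$Z = -6$ ($Z = 6 \left(-1\right) = -6$)
$U{\left(v \right)} = \left(-6 + v^{3}\right)^{2}$ ($U{\left(v \right)} = \left(v v v - 6\right)^{2} = \left(v v^{2} - 6\right)^{2} = \left(v^{3} - 6\right)^{2} = \left(-6 + v^{3}\right)^{2}$)
$\left(-17118 + a{\left(-169 \right)}\right) + U{\left(85 \right)} = \left(-17118 + 179 \sqrt{-169}\right) + \left(-6 + 85^{3}\right)^{2} = \left(-17118 + 179 \cdot 13 i\right) + \left(-6 + 614125\right)^{2} = \left(-17118 + 2327 i\right) + 614119^{2} = \left(-17118 + 2327 i\right) + 377142146161 = 377142129043 + 2327 i$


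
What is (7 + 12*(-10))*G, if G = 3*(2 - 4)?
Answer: 678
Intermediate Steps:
G = -6 (G = 3*(-2) = -6)
(7 + 12*(-10))*G = (7 + 12*(-10))*(-6) = (7 - 120)*(-6) = -113*(-6) = 678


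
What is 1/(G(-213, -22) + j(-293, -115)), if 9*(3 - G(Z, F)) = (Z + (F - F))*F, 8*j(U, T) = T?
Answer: -24/12769 ≈ -0.0018796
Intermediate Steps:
j(U, T) = T/8
G(Z, F) = 3 - F*Z/9 (G(Z, F) = 3 - (Z + (F - F))*F/9 = 3 - (Z + 0)*F/9 = 3 - Z*F/9 = 3 - F*Z/9)
1/(G(-213, -22) + j(-293, -115)) = 1/((3 - ⅑*(-22)*(-213)) + (⅛)*(-115)) = 1/((3 - 1562/3) - 115/8) = 1/(-1553/3 - 115/8) = 1/(-12769/24) = -24/12769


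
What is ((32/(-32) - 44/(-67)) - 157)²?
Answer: 111133764/4489 ≈ 24757.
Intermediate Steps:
((32/(-32) - 44/(-67)) - 157)² = ((32*(-1/32) - 44*(-1/67)) - 157)² = ((-1 + 44/67) - 157)² = (-23/67 - 157)² = (-10542/67)² = 111133764/4489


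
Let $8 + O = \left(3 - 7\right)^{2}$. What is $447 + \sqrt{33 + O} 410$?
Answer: $447 + 410 \sqrt{41} \approx 3072.3$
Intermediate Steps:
$O = 8$ ($O = -8 + \left(3 - 7\right)^{2} = -8 + \left(-4\right)^{2} = -8 + 16 = 8$)
$447 + \sqrt{33 + O} 410 = 447 + \sqrt{33 + 8} \cdot 410 = 447 + \sqrt{41} \cdot 410 = 447 + 410 \sqrt{41}$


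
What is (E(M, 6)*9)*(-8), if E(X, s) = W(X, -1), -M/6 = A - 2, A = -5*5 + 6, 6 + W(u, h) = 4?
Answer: 144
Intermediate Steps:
W(u, h) = -2 (W(u, h) = -6 + 4 = -2)
A = -19 (A = -25 + 6 = -19)
M = 126 (M = -6*(-19 - 2) = -6*(-21) = 126)
E(X, s) = -2
(E(M, 6)*9)*(-8) = -2*9*(-8) = -18*(-8) = 144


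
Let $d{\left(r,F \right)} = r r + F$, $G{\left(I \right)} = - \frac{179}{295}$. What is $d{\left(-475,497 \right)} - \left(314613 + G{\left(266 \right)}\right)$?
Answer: $- \frac{26104666}{295} \approx -88490.0$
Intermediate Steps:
$G{\left(I \right)} = - \frac{179}{295}$ ($G{\left(I \right)} = \left(-179\right) \frac{1}{295} = - \frac{179}{295}$)
$d{\left(r,F \right)} = F + r^{2}$ ($d{\left(r,F \right)} = r^{2} + F = F + r^{2}$)
$d{\left(-475,497 \right)} - \left(314613 + G{\left(266 \right)}\right) = \left(497 + \left(-475\right)^{2}\right) - \frac{92810656}{295} = \left(497 + 225625\right) + \left(\left(-117839 + \frac{179}{295}\right) - 196774\right) = 226122 - \frac{92810656}{295} = - \frac{26104666}{295}$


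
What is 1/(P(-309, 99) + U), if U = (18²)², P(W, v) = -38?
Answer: 1/104938 ≈ 9.5294e-6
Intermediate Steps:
U = 104976 (U = 324² = 104976)
1/(P(-309, 99) + U) = 1/(-38 + 104976) = 1/104938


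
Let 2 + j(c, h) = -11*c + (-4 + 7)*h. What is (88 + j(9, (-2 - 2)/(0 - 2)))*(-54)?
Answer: 378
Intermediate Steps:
j(c, h) = -2 - 11*c + 3*h (j(c, h) = -2 + (-11*c + (-4 + 7)*h) = -2 + (-11*c + 3*h) = -2 - 11*c + 3*h)
(88 + j(9, (-2 - 2)/(0 - 2)))*(-54) = (88 + (-2 - 11*9 + 3*((-2 - 2)/(0 - 2))))*(-54) = (88 + (-2 - 99 + 3*(-4/(-2))))*(-54) = (88 + (-2 - 99 + 3*(-4*(-½))))*(-54) = (88 + (-2 - 99 + 3*2))*(-54) = (88 + (-2 - 99 + 6))*(-54) = (88 - 95)*(-54) = -7*(-54) = 378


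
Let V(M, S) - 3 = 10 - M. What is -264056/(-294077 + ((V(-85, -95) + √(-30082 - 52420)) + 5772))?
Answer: 5854060584/6389489027 + 20312*I*√82502/6389489027 ≈ 0.9162 + 0.0009131*I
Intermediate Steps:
V(M, S) = 13 - M (V(M, S) = 3 + (10 - M) = 13 - M)
-264056/(-294077 + ((V(-85, -95) + √(-30082 - 52420)) + 5772)) = -264056/(-294077 + (((13 - 1*(-85)) + √(-30082 - 52420)) + 5772)) = -264056/(-294077 + (((13 + 85) + √(-82502)) + 5772)) = -264056/(-294077 + ((98 + I*√82502) + 5772)) = -264056/(-294077 + (5870 + I*√82502)) = -264056/(-288207 + I*√82502)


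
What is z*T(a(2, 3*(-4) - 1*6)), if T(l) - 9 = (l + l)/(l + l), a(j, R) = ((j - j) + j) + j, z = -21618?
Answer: -216180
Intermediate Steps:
a(j, R) = 2*j (a(j, R) = (0 + j) + j = j + j = 2*j)
T(l) = 10 (T(l) = 9 + (l + l)/(l + l) = 9 + (2*l)/((2*l)) = 9 + (2*l)*(1/(2*l)) = 9 + 1 = 10)
z*T(a(2, 3*(-4) - 1*6)) = -21618*10 = -216180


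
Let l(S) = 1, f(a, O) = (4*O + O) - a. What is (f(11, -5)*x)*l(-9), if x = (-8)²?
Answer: -2304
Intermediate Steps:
f(a, O) = -a + 5*O (f(a, O) = 5*O - a = -a + 5*O)
x = 64
(f(11, -5)*x)*l(-9) = ((-1*11 + 5*(-5))*64)*1 = ((-11 - 25)*64)*1 = -36*64*1 = -2304*1 = -2304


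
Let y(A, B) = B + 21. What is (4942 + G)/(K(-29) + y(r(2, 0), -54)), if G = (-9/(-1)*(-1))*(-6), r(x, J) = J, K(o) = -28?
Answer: -4996/61 ≈ -81.902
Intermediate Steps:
G = 54 (G = (-9*(-1)*(-1))*(-6) = (9*(-1))*(-6) = -9*(-6) = 54)
y(A, B) = 21 + B
(4942 + G)/(K(-29) + y(r(2, 0), -54)) = (4942 + 54)/(-28 + (21 - 54)) = 4996/(-28 - 33) = 4996/(-61) = 4996*(-1/61) = -4996/61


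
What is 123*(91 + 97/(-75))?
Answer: 275848/25 ≈ 11034.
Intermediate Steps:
123*(91 + 97/(-75)) = 123*(91 + 97*(-1/75)) = 123*(91 - 97/75) = 123*(6728/75) = 275848/25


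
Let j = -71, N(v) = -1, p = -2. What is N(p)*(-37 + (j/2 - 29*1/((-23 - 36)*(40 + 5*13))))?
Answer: 898217/12390 ≈ 72.495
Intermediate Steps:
N(p)*(-37 + (j/2 - 29*1/((-23 - 36)*(40 + 5*13)))) = -(-37 + (-71/2 - 29*1/((-23 - 36)*(40 + 5*13)))) = -(-37 + (-71*½ - 29*(-1/(59*(40 + 65))))) = -(-37 + (-71/2 - 29/((-59*105)))) = -(-37 + (-71/2 - 29/(-6195))) = -(-37 + (-71/2 - 29*(-1/6195))) = -(-37 + (-71/2 + 29/6195)) = -(-37 - 439787/12390) = -1*(-898217/12390) = 898217/12390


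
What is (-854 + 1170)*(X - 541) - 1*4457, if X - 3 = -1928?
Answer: -783713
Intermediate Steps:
X = -1925 (X = 3 - 1928 = -1925)
(-854 + 1170)*(X - 541) - 1*4457 = (-854 + 1170)*(-1925 - 541) - 1*4457 = 316*(-2466) - 4457 = -779256 - 4457 = -783713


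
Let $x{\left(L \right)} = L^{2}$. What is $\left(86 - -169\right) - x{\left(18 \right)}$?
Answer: $-69$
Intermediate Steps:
$\left(86 - -169\right) - x{\left(18 \right)} = \left(86 - -169\right) - 18^{2} = \left(86 + 169\right) - 324 = 255 - 324 = -69$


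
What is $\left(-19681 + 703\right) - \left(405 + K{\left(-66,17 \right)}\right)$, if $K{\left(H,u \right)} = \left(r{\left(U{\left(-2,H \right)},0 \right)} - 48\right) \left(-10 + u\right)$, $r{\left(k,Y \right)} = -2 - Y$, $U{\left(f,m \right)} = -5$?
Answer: $-19033$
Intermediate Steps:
$K{\left(H,u \right)} = 500 - 50 u$ ($K{\left(H,u \right)} = \left(\left(-2 - 0\right) - 48\right) \left(-10 + u\right) = \left(\left(-2 + 0\right) - 48\right) \left(-10 + u\right) = \left(-2 - 48\right) \left(-10 + u\right) = - 50 \left(-10 + u\right) = 500 - 50 u$)
$\left(-19681 + 703\right) - \left(405 + K{\left(-66,17 \right)}\right) = \left(-19681 + 703\right) - \left(905 - 850\right) = -18978 - 55 = -19033$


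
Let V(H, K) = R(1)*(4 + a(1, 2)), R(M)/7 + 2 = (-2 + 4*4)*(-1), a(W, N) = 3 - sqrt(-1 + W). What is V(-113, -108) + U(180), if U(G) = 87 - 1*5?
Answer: -702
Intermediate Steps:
U(G) = 82 (U(G) = 87 - 5 = 82)
R(M) = -112 (R(M) = -14 + 7*((-2 + 4*4)*(-1)) = -14 + 7*((-2 + 16)*(-1)) = -14 + 7*(14*(-1)) = -14 + 7*(-14) = -14 - 98 = -112)
V(H, K) = -784 (V(H, K) = -112*(4 + (3 - sqrt(-1 + 1))) = -112*(4 + (3 - sqrt(0))) = -112*(4 + (3 - 1*0)) = -112*(4 + (3 + 0)) = -112*(4 + 3) = -112*7 = -784)
V(-113, -108) + U(180) = -784 + 82 = -702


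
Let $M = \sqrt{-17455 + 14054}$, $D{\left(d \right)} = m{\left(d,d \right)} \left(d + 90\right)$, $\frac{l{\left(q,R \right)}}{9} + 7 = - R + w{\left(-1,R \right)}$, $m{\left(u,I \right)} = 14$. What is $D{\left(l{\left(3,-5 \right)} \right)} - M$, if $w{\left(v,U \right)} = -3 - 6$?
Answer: $-126 - i \sqrt{3401} \approx -126.0 - 58.318 i$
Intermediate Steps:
$w{\left(v,U \right)} = -9$ ($w{\left(v,U \right)} = -3 - 6 = -9$)
$l{\left(q,R \right)} = -144 - 9 R$ ($l{\left(q,R \right)} = -63 + 9 \left(- R - 9\right) = -63 + 9 \left(-9 - R\right) = -63 - \left(81 + 9 R\right) = -144 - 9 R$)
$D{\left(d \right)} = 1260 + 14 d$ ($D{\left(d \right)} = 14 \left(d + 90\right) = 14 \left(90 + d\right) = 1260 + 14 d$)
$M = i \sqrt{3401}$ ($M = \sqrt{-3401} = i \sqrt{3401} \approx 58.318 i$)
$D{\left(l{\left(3,-5 \right)} \right)} - M = \left(1260 + 14 \left(-144 - -45\right)\right) - i \sqrt{3401} = \left(1260 + 14 \left(-144 + 45\right)\right) - i \sqrt{3401} = \left(1260 + 14 \left(-99\right)\right) - i \sqrt{3401} = \left(1260 - 1386\right) - i \sqrt{3401} = -126 - i \sqrt{3401}$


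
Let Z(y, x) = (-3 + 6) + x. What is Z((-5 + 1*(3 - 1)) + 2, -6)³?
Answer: -27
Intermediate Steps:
Z(y, x) = 3 + x
Z((-5 + 1*(3 - 1)) + 2, -6)³ = (3 - 6)³ = (-3)³ = -27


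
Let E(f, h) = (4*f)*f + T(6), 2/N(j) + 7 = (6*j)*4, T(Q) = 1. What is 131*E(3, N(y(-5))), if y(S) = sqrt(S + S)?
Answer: 4847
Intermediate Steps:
y(S) = sqrt(2)*sqrt(S) (y(S) = sqrt(2*S) = sqrt(2)*sqrt(S))
N(j) = 2/(-7 + 24*j) (N(j) = 2/(-7 + (6*j)*4) = 2/(-7 + 24*j))
E(f, h) = 1 + 4*f**2 (E(f, h) = (4*f)*f + 1 = 4*f**2 + 1 = 1 + 4*f**2)
131*E(3, N(y(-5))) = 131*(1 + 4*3**2) = 131*(1 + 4*9) = 131*(1 + 36) = 131*37 = 4847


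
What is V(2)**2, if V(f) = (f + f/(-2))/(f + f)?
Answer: 1/16 ≈ 0.062500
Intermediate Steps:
V(f) = 1/4 (V(f) = (f + f*(-1/2))/((2*f)) = (f - f/2)*(1/(2*f)) = (f/2)*(1/(2*f)) = 1/4)
V(2)**2 = (1/4)**2 = 1/16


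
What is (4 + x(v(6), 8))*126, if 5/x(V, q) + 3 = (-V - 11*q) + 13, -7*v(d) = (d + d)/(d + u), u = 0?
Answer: 134883/272 ≈ 495.89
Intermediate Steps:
v(d) = -2/7 (v(d) = -(d + d)/(7*(d + 0)) = -2*d/(7*d) = -1/7*2 = -2/7)
x(V, q) = 5/(10 - V - 11*q) (x(V, q) = 5/(-3 + ((-V - 11*q) + 13)) = 5/(-3 + (13 - V - 11*q)) = 5/(10 - V - 11*q))
(4 + x(v(6), 8))*126 = (4 - 5/(-10 - 2/7 + 11*8))*126 = (4 - 5/(-10 - 2/7 + 88))*126 = (4 - 5/544/7)*126 = (4 - 5*7/544)*126 = (4 - 35/544)*126 = (2141/544)*126 = 134883/272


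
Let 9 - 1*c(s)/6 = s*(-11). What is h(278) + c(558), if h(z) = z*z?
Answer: 114166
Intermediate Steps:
h(z) = z²
c(s) = 54 + 66*s (c(s) = 54 - 6*s*(-11) = 54 - (-66)*s = 54 + 66*s)
h(278) + c(558) = 278² + (54 + 66*558) = 77284 + (54 + 36828) = 77284 + 36882 = 114166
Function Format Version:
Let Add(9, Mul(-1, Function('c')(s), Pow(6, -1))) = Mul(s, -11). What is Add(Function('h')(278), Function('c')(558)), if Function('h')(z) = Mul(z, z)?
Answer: 114166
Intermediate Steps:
Function('h')(z) = Pow(z, 2)
Function('c')(s) = Add(54, Mul(66, s)) (Function('c')(s) = Add(54, Mul(-6, Mul(s, -11))) = Add(54, Mul(-6, Mul(-11, s))) = Add(54, Mul(66, s)))
Add(Function('h')(278), Function('c')(558)) = Add(Pow(278, 2), Add(54, Mul(66, 558))) = Add(77284, Add(54, 36828)) = Add(77284, 36882) = 114166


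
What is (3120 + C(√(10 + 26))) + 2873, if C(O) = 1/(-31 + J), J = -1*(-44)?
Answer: 77910/13 ≈ 5993.1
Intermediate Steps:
J = 44
C(O) = 1/13 (C(O) = 1/(-31 + 44) = 1/13)
(3120 + C(√(10 + 26))) + 2873 = (3120 + 1/13) + 2873 = 40561/13 + 2873 = 77910/13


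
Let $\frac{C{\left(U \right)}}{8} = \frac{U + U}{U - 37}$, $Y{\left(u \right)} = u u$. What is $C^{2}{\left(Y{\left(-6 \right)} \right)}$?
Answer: $331776$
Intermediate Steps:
$Y{\left(u \right)} = u^{2}$
$C{\left(U \right)} = \frac{16 U}{-37 + U}$ ($C{\left(U \right)} = 8 \frac{U + U}{U - 37} = 8 \frac{2 U}{-37 + U} = \frac{16 U}{-37 + U}$)
$C^{2}{\left(Y{\left(-6 \right)} \right)} = \left(\frac{16 \left(-6\right)^{2}}{-37 + \left(-6\right)^{2}}\right)^{2} = \left(16 \cdot 36 \frac{1}{-37 + 36}\right)^{2} = \left(16 \cdot 36 \frac{1}{-1}\right)^{2} = \left(16 \cdot 36 \left(-1\right)\right)^{2} = \left(-576\right)^{2} = 331776$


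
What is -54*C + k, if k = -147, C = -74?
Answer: 3849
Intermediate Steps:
-54*C + k = -54*(-74) - 147 = 3996 - 147 = 3849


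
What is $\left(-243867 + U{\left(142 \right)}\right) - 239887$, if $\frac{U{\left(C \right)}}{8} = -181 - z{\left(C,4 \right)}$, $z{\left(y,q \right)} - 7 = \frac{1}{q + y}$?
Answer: $- \frac{35423838}{73} \approx -4.8526 \cdot 10^{5}$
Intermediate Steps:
$z{\left(y,q \right)} = 7 + \frac{1}{q + y}$
$U{\left(C \right)} = -1448 - \frac{8 \left(29 + 7 C\right)}{4 + C}$ ($U{\left(C \right)} = 8 \left(-181 - \frac{1 + 7 \cdot 4 + 7 C}{4 + C}\right) = 8 \left(-181 - \frac{1 + 28 + 7 C}{4 + C}\right) = 8 \left(-181 - \frac{29 + 7 C}{4 + C}\right) = -1448 - \frac{8 \left(29 + 7 C\right)}{4 + C}$)
$\left(-243867 + U{\left(142 \right)}\right) - 239887 = \left(-243867 + \frac{8 \left(-753 - 26696\right)}{4 + 142}\right) - 239887 = \left(-243867 + \frac{8 \left(-753 - 26696\right)}{146}\right) - 239887 = \left(-243867 + 8 \cdot \frac{1}{146} \left(-27449\right)\right) - 239887 = \left(-243867 - \frac{109796}{73}\right) - 239887 = - \frac{17912087}{73} - 239887 = - \frac{35423838}{73}$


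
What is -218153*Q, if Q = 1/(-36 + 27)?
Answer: 218153/9 ≈ 24239.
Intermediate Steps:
Q = -1/9 (Q = 1/(-9) = -1/9 ≈ -0.11111)
-218153*Q = -218153*(-1/9) = 218153/9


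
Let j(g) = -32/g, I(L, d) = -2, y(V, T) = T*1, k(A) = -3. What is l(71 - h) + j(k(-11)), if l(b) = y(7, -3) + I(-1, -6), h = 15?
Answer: 17/3 ≈ 5.6667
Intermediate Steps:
y(V, T) = T
l(b) = -5 (l(b) = -3 - 2 = -5)
l(71 - h) + j(k(-11)) = -5 - 32/(-3) = -5 - 32*(-⅓) = -5 + 32/3 = 17/3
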